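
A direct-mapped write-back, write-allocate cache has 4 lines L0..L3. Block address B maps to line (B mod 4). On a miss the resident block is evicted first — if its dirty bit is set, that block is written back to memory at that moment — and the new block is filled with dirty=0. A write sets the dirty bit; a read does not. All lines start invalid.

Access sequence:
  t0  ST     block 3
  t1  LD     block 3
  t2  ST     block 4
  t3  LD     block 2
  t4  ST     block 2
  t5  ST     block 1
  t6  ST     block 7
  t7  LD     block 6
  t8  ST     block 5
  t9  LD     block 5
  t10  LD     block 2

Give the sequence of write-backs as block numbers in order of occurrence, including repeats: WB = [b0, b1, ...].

WB = [3, 2, 1]

  0 | W B3 → L3 miss [D]
  1 | R B3 → L3 hit [D]
  2 | W B4 → L0 miss [D]
  3 | R B2 → L2 miss [-]
  4 | W B2 → L2 hit [D]
  5 | W B1 → L1 miss [D]
  6 | W B7 → L3 miss wb→B3 [D]
  7 | R B6 → L2 miss wb→B2 [-]
  8 | W B5 → L1 miss wb→B1 [D]
  9 | R B5 → L1 hit [D]
  10 | R B2 → L2 miss [-]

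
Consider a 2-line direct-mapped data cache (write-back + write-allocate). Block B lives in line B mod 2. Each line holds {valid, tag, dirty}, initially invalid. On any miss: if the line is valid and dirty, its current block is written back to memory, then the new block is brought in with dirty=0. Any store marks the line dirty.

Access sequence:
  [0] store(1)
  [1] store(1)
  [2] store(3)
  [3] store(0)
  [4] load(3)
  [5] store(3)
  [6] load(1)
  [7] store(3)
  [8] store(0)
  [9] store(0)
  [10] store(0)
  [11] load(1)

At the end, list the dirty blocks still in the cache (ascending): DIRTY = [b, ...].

0: W B1 -> L1 miss  d=D]
1: W B1 -> L1 hit  d=D]
2: W B3 -> L1 miss wb->B1  d=D]
3: W B0 -> L0 miss  d=D]
4: R B3 -> L1 hit  d=D]
5: W B3 -> L1 hit  d=D]
6: R B1 -> L1 miss wb->B3  d=-]
7: W B3 -> L1 miss  d=D]
8: W B0 -> L0 hit  d=D]
9: W B0 -> L0 hit  d=D]
10: W B0 -> L0 hit  d=D]
11: R B1 -> L1 miss wb->B3  d=-]

DIRTY = [0]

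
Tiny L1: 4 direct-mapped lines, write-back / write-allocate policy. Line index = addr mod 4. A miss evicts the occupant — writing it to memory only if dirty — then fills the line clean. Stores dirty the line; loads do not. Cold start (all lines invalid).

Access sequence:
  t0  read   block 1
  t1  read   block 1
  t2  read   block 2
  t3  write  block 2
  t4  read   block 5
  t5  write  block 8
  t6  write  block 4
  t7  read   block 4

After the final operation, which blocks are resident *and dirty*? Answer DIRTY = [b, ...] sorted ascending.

  0 | R B1 → L1 miss [-]
  1 | R B1 → L1 hit [-]
  2 | R B2 → L2 miss [-]
  3 | W B2 → L2 hit [D]
  4 | R B5 → L1 miss [-]
  5 | W B8 → L0 miss [D]
  6 | W B4 → L0 miss wb→B8 [D]
  7 | R B4 → L0 hit [D]

DIRTY = [2, 4]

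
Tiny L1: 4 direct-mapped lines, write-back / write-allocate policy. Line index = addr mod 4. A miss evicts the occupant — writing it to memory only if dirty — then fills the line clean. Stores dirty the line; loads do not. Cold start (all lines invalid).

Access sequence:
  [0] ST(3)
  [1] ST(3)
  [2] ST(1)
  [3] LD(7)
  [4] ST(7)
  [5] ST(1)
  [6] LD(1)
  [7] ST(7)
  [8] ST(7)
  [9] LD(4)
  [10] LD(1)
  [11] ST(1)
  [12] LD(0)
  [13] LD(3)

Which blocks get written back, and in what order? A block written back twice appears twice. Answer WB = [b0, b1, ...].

0: W B3 -> L3 miss  d=D]
1: W B3 -> L3 hit  d=D]
2: W B1 -> L1 miss  d=D]
3: R B7 -> L3 miss wb->B3  d=-]
4: W B7 -> L3 hit  d=D]
5: W B1 -> L1 hit  d=D]
6: R B1 -> L1 hit  d=D]
7: W B7 -> L3 hit  d=D]
8: W B7 -> L3 hit  d=D]
9: R B4 -> L0 miss  d=-]
10: R B1 -> L1 hit  d=D]
11: W B1 -> L1 hit  d=D]
12: R B0 -> L0 miss  d=-]
13: R B3 -> L3 miss wb->B7  d=-]

WB = [3, 7]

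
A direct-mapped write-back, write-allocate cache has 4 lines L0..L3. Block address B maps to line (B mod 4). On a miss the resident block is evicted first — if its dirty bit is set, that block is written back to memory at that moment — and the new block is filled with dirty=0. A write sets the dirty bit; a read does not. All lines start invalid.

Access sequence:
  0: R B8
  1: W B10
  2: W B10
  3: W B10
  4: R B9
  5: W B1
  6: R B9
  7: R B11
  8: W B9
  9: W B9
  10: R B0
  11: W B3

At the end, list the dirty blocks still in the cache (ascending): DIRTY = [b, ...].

  0 | R B8 → L0 miss [-]
  1 | W B10 → L2 miss [D]
  2 | W B10 → L2 hit [D]
  3 | W B10 → L2 hit [D]
  4 | R B9 → L1 miss [-]
  5 | W B1 → L1 miss [D]
  6 | R B9 → L1 miss wb→B1 [-]
  7 | R B11 → L3 miss [-]
  8 | W B9 → L1 hit [D]
  9 | W B9 → L1 hit [D]
  10 | R B0 → L0 miss [-]
  11 | W B3 → L3 miss [D]

DIRTY = [3, 9, 10]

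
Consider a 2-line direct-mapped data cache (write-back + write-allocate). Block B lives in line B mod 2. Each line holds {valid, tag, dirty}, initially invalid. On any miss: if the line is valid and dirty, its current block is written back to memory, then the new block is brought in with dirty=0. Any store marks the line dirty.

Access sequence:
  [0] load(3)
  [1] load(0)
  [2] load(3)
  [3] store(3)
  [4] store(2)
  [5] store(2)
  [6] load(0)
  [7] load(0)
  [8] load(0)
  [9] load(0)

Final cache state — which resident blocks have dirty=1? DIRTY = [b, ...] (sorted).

0: R B3 -> L1 miss  d=-]
1: R B0 -> L0 miss  d=-]
2: R B3 -> L1 hit  d=-]
3: W B3 -> L1 hit  d=D]
4: W B2 -> L0 miss  d=D]
5: W B2 -> L0 hit  d=D]
6: R B0 -> L0 miss wb->B2  d=-]
7: R B0 -> L0 hit  d=-]
8: R B0 -> L0 hit  d=-]
9: R B0 -> L0 hit  d=-]

DIRTY = [3]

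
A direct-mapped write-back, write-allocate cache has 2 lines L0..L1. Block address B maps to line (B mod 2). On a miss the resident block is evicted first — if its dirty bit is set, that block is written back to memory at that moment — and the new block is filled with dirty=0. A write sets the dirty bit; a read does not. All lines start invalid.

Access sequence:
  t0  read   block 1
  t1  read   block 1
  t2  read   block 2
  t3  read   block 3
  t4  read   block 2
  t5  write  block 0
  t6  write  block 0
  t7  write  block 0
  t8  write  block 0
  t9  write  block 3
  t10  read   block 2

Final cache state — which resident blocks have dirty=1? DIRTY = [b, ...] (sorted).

DIRTY = [3]

0: R B1 → L1 miss [-]
1: R B1 → L1 hit [-]
2: R B2 → L0 miss [-]
3: R B3 → L1 miss [-]
4: R B2 → L0 hit [-]
5: W B0 → L0 miss [D]
6: W B0 → L0 hit [D]
7: W B0 → L0 hit [D]
8: W B0 → L0 hit [D]
9: W B3 → L1 hit [D]
10: R B2 → L0 miss wb→B0 [-]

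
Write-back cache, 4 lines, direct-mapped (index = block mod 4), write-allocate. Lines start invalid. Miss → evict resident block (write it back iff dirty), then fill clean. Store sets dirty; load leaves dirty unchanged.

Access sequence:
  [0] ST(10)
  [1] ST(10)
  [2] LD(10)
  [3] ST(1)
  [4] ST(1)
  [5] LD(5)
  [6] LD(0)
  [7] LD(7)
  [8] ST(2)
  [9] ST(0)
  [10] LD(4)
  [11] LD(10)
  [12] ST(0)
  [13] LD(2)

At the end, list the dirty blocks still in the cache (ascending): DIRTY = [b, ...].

DIRTY = [0]

  0 | W B10 → L2 miss [D]
  1 | W B10 → L2 hit [D]
  2 | R B10 → L2 hit [D]
  3 | W B1 → L1 miss [D]
  4 | W B1 → L1 hit [D]
  5 | R B5 → L1 miss wb→B1 [-]
  6 | R B0 → L0 miss [-]
  7 | R B7 → L3 miss [-]
  8 | W B2 → L2 miss wb→B10 [D]
  9 | W B0 → L0 hit [D]
  10 | R B4 → L0 miss wb→B0 [-]
  11 | R B10 → L2 miss wb→B2 [-]
  12 | W B0 → L0 miss [D]
  13 | R B2 → L2 miss [-]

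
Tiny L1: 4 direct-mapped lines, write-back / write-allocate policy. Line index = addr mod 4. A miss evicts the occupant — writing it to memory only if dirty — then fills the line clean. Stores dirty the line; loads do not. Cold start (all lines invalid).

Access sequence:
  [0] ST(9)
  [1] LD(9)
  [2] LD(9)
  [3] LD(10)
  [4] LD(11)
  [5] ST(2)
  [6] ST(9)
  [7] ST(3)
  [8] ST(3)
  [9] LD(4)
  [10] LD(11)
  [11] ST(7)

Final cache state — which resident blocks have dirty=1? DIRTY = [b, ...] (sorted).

DIRTY = [2, 7, 9]

0: W B9 → L1 miss [D]
1: R B9 → L1 hit [D]
2: R B9 → L1 hit [D]
3: R B10 → L2 miss [-]
4: R B11 → L3 miss [-]
5: W B2 → L2 miss [D]
6: W B9 → L1 hit [D]
7: W B3 → L3 miss [D]
8: W B3 → L3 hit [D]
9: R B4 → L0 miss [-]
10: R B11 → L3 miss wb→B3 [-]
11: W B7 → L3 miss [D]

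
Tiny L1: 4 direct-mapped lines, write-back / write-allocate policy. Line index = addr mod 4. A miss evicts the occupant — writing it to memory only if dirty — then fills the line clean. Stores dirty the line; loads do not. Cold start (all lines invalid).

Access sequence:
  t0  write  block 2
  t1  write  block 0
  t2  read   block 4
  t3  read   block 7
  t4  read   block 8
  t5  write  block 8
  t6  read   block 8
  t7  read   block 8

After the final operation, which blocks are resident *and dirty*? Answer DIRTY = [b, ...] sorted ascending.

0: W B2 -> L2 miss  d=D]
1: W B0 -> L0 miss  d=D]
2: R B4 -> L0 miss wb->B0  d=-]
3: R B7 -> L3 miss  d=-]
4: R B8 -> L0 miss  d=-]
5: W B8 -> L0 hit  d=D]
6: R B8 -> L0 hit  d=D]
7: R B8 -> L0 hit  d=D]

DIRTY = [2, 8]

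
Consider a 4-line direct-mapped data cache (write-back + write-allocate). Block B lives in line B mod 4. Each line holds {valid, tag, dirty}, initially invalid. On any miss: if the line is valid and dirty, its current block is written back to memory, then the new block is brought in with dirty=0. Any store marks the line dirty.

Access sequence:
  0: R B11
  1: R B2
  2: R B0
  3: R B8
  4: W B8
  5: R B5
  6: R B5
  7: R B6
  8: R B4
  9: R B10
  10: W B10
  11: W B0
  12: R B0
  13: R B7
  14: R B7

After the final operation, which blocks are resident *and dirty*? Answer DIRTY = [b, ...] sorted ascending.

DIRTY = [0, 10]

0: R B11 -> L3 miss  d=-]
1: R B2 -> L2 miss  d=-]
2: R B0 -> L0 miss  d=-]
3: R B8 -> L0 miss  d=-]
4: W B8 -> L0 hit  d=D]
5: R B5 -> L1 miss  d=-]
6: R B5 -> L1 hit  d=-]
7: R B6 -> L2 miss  d=-]
8: R B4 -> L0 miss wb->B8  d=-]
9: R B10 -> L2 miss  d=-]
10: W B10 -> L2 hit  d=D]
11: W B0 -> L0 miss  d=D]
12: R B0 -> L0 hit  d=D]
13: R B7 -> L3 miss  d=-]
14: R B7 -> L3 hit  d=-]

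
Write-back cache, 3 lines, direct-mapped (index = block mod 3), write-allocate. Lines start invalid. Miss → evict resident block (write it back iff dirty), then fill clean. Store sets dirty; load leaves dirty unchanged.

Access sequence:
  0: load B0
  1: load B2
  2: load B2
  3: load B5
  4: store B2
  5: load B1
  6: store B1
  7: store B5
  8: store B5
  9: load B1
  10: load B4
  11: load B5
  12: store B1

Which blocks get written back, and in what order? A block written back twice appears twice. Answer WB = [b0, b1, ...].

0: R B0 → L0 miss [-]
1: R B2 → L2 miss [-]
2: R B2 → L2 hit [-]
3: R B5 → L2 miss [-]
4: W B2 → L2 miss [D]
5: R B1 → L1 miss [-]
6: W B1 → L1 hit [D]
7: W B5 → L2 miss wb→B2 [D]
8: W B5 → L2 hit [D]
9: R B1 → L1 hit [D]
10: R B4 → L1 miss wb→B1 [-]
11: R B5 → L2 hit [D]
12: W B1 → L1 miss [D]

WB = [2, 1]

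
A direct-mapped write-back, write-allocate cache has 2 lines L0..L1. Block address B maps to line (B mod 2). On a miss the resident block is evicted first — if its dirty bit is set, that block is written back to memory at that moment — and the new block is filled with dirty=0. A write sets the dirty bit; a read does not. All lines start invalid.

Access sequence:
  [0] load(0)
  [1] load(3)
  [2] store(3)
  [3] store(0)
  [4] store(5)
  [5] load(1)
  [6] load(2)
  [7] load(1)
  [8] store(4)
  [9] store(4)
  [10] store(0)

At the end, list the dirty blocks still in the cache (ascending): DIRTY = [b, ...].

0: R B0 → L0 miss [-]
1: R B3 → L1 miss [-]
2: W B3 → L1 hit [D]
3: W B0 → L0 hit [D]
4: W B5 → L1 miss wb→B3 [D]
5: R B1 → L1 miss wb→B5 [-]
6: R B2 → L0 miss wb→B0 [-]
7: R B1 → L1 hit [-]
8: W B4 → L0 miss [D]
9: W B4 → L0 hit [D]
10: W B0 → L0 miss wb→B4 [D]

DIRTY = [0]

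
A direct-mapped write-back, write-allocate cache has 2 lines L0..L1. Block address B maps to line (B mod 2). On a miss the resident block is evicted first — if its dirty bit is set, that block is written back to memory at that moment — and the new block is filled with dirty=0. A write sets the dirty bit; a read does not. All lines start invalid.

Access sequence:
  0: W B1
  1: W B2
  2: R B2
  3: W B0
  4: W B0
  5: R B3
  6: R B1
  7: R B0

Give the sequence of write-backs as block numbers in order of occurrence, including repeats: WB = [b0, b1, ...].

WB = [2, 1]

  0 | W B1 → L1 miss [D]
  1 | W B2 → L0 miss [D]
  2 | R B2 → L0 hit [D]
  3 | W B0 → L0 miss wb→B2 [D]
  4 | W B0 → L0 hit [D]
  5 | R B3 → L1 miss wb→B1 [-]
  6 | R B1 → L1 miss [-]
  7 | R B0 → L0 hit [D]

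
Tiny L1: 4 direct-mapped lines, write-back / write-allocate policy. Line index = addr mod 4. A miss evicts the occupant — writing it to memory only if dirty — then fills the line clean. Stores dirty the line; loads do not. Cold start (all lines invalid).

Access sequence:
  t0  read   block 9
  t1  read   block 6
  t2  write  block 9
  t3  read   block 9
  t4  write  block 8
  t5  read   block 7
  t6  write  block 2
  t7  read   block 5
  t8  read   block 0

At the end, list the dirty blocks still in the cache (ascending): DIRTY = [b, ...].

0: R B9 -> L1 miss  d=-]
1: R B6 -> L2 miss  d=-]
2: W B9 -> L1 hit  d=D]
3: R B9 -> L1 hit  d=D]
4: W B8 -> L0 miss  d=D]
5: R B7 -> L3 miss  d=-]
6: W B2 -> L2 miss  d=D]
7: R B5 -> L1 miss wb->B9  d=-]
8: R B0 -> L0 miss wb->B8  d=-]

DIRTY = [2]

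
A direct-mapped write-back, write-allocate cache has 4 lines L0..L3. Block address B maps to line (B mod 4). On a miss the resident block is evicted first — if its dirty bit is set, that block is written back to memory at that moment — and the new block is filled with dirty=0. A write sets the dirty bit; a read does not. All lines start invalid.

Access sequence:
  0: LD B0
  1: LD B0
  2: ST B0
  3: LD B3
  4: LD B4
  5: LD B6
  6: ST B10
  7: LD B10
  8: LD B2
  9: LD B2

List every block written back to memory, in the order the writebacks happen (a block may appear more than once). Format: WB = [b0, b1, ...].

WB = [0, 10]

  0 | R B0 → L0 miss [-]
  1 | R B0 → L0 hit [-]
  2 | W B0 → L0 hit [D]
  3 | R B3 → L3 miss [-]
  4 | R B4 → L0 miss wb→B0 [-]
  5 | R B6 → L2 miss [-]
  6 | W B10 → L2 miss [D]
  7 | R B10 → L2 hit [D]
  8 | R B2 → L2 miss wb→B10 [-]
  9 | R B2 → L2 hit [-]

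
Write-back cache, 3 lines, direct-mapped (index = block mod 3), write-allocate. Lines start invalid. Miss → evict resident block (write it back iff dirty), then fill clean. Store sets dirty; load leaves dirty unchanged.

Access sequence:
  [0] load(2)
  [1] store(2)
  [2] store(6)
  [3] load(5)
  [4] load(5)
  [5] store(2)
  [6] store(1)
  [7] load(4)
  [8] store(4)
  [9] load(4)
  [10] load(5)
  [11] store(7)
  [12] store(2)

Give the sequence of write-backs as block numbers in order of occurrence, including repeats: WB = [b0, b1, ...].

0: R B2 -> L2 miss  d=-]
1: W B2 -> L2 hit  d=D]
2: W B6 -> L0 miss  d=D]
3: R B5 -> L2 miss wb->B2  d=-]
4: R B5 -> L2 hit  d=-]
5: W B2 -> L2 miss  d=D]
6: W B1 -> L1 miss  d=D]
7: R B4 -> L1 miss wb->B1  d=-]
8: W B4 -> L1 hit  d=D]
9: R B4 -> L1 hit  d=D]
10: R B5 -> L2 miss wb->B2  d=-]
11: W B7 -> L1 miss wb->B4  d=D]
12: W B2 -> L2 miss  d=D]

WB = [2, 1, 2, 4]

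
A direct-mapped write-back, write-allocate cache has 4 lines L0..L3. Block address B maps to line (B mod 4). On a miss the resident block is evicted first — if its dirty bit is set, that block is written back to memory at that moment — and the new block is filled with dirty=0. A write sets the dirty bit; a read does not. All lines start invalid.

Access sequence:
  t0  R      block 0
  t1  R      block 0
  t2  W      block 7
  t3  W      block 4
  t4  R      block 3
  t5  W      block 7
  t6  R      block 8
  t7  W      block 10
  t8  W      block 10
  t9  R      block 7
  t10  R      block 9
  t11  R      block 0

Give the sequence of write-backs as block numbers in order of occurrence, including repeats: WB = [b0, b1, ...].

0: R B0 -> L0 miss  d=-]
1: R B0 -> L0 hit  d=-]
2: W B7 -> L3 miss  d=D]
3: W B4 -> L0 miss  d=D]
4: R B3 -> L3 miss wb->B7  d=-]
5: W B7 -> L3 miss  d=D]
6: R B8 -> L0 miss wb->B4  d=-]
7: W B10 -> L2 miss  d=D]
8: W B10 -> L2 hit  d=D]
9: R B7 -> L3 hit  d=D]
10: R B9 -> L1 miss  d=-]
11: R B0 -> L0 miss  d=-]

WB = [7, 4]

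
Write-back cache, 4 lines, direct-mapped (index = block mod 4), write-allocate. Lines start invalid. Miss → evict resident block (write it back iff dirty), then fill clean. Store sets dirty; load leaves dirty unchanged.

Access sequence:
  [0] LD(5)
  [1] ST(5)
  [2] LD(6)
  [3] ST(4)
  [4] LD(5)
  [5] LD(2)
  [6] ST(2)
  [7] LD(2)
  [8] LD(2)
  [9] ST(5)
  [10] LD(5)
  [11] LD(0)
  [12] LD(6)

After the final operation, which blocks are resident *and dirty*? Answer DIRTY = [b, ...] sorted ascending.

DIRTY = [5]

  0 | R B5 → L1 miss [-]
  1 | W B5 → L1 hit [D]
  2 | R B6 → L2 miss [-]
  3 | W B4 → L0 miss [D]
  4 | R B5 → L1 hit [D]
  5 | R B2 → L2 miss [-]
  6 | W B2 → L2 hit [D]
  7 | R B2 → L2 hit [D]
  8 | R B2 → L2 hit [D]
  9 | W B5 → L1 hit [D]
  10 | R B5 → L1 hit [D]
  11 | R B0 → L0 miss wb→B4 [-]
  12 | R B6 → L2 miss wb→B2 [-]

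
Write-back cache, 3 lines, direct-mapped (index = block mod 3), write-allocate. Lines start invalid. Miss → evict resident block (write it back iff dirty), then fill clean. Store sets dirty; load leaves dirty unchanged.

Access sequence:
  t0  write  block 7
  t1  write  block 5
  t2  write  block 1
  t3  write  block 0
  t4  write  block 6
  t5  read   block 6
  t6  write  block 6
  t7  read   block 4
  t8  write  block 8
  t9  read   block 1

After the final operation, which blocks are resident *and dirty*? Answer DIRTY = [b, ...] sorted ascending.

  0 | W B7 → L1 miss [D]
  1 | W B5 → L2 miss [D]
  2 | W B1 → L1 miss wb→B7 [D]
  3 | W B0 → L0 miss [D]
  4 | W B6 → L0 miss wb→B0 [D]
  5 | R B6 → L0 hit [D]
  6 | W B6 → L0 hit [D]
  7 | R B4 → L1 miss wb→B1 [-]
  8 | W B8 → L2 miss wb→B5 [D]
  9 | R B1 → L1 miss [-]

DIRTY = [6, 8]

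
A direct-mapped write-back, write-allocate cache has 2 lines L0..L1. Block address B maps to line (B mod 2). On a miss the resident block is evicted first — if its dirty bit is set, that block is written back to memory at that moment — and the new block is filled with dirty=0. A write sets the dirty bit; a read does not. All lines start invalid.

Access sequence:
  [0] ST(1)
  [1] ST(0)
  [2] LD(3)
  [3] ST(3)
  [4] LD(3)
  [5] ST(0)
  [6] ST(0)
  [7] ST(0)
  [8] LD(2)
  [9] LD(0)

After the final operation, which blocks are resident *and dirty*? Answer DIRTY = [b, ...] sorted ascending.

0: W B1 → L1 miss [D]
1: W B0 → L0 miss [D]
2: R B3 → L1 miss wb→B1 [-]
3: W B3 → L1 hit [D]
4: R B3 → L1 hit [D]
5: W B0 → L0 hit [D]
6: W B0 → L0 hit [D]
7: W B0 → L0 hit [D]
8: R B2 → L0 miss wb→B0 [-]
9: R B0 → L0 miss [-]

DIRTY = [3]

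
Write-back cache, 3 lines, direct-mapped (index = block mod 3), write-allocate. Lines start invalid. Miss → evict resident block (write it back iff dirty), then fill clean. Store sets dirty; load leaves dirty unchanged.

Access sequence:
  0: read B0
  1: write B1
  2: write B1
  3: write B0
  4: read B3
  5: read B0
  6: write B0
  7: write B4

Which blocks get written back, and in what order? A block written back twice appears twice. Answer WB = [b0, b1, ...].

0: R B0 → L0 miss [-]
1: W B1 → L1 miss [D]
2: W B1 → L1 hit [D]
3: W B0 → L0 hit [D]
4: R B3 → L0 miss wb→B0 [-]
5: R B0 → L0 miss [-]
6: W B0 → L0 hit [D]
7: W B4 → L1 miss wb→B1 [D]

WB = [0, 1]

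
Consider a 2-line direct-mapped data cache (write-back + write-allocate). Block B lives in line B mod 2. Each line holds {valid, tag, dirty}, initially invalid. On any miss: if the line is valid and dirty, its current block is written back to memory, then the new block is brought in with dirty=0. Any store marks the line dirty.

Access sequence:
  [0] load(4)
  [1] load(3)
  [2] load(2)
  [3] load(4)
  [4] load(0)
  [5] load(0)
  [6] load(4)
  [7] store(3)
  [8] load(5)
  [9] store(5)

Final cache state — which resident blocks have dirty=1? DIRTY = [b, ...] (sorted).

  0 | R B4 → L0 miss [-]
  1 | R B3 → L1 miss [-]
  2 | R B2 → L0 miss [-]
  3 | R B4 → L0 miss [-]
  4 | R B0 → L0 miss [-]
  5 | R B0 → L0 hit [-]
  6 | R B4 → L0 miss [-]
  7 | W B3 → L1 hit [D]
  8 | R B5 → L1 miss wb→B3 [-]
  9 | W B5 → L1 hit [D]

DIRTY = [5]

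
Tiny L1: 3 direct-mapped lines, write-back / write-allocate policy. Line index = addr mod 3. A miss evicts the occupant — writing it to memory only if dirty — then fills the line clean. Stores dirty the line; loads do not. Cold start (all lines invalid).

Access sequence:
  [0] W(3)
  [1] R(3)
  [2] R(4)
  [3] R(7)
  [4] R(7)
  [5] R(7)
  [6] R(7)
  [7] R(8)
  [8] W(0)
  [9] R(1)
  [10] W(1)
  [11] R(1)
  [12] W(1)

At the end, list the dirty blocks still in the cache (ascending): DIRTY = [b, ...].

DIRTY = [0, 1]

0: W B3 → L0 miss [D]
1: R B3 → L0 hit [D]
2: R B4 → L1 miss [-]
3: R B7 → L1 miss [-]
4: R B7 → L1 hit [-]
5: R B7 → L1 hit [-]
6: R B7 → L1 hit [-]
7: R B8 → L2 miss [-]
8: W B0 → L0 miss wb→B3 [D]
9: R B1 → L1 miss [-]
10: W B1 → L1 hit [D]
11: R B1 → L1 hit [D]
12: W B1 → L1 hit [D]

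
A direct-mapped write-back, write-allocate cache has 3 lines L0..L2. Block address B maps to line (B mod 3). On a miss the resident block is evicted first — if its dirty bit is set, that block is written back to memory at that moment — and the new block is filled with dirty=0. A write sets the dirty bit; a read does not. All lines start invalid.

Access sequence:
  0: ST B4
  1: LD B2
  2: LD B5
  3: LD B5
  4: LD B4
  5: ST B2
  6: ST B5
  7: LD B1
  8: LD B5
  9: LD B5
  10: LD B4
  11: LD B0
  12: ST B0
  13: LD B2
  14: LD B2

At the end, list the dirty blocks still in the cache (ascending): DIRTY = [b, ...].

DIRTY = [0]

0: W B4 → L1 miss [D]
1: R B2 → L2 miss [-]
2: R B5 → L2 miss [-]
3: R B5 → L2 hit [-]
4: R B4 → L1 hit [D]
5: W B2 → L2 miss [D]
6: W B5 → L2 miss wb→B2 [D]
7: R B1 → L1 miss wb→B4 [-]
8: R B5 → L2 hit [D]
9: R B5 → L2 hit [D]
10: R B4 → L1 miss [-]
11: R B0 → L0 miss [-]
12: W B0 → L0 hit [D]
13: R B2 → L2 miss wb→B5 [-]
14: R B2 → L2 hit [-]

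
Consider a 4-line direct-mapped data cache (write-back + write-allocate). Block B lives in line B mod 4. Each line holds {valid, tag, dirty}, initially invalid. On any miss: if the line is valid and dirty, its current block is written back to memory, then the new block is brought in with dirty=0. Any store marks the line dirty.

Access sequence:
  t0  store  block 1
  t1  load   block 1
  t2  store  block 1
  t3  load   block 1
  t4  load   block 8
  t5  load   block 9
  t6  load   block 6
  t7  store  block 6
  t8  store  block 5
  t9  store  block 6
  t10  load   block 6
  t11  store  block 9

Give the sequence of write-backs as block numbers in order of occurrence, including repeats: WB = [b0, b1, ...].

WB = [1, 5]

0: W B1 → L1 miss [D]
1: R B1 → L1 hit [D]
2: W B1 → L1 hit [D]
3: R B1 → L1 hit [D]
4: R B8 → L0 miss [-]
5: R B9 → L1 miss wb→B1 [-]
6: R B6 → L2 miss [-]
7: W B6 → L2 hit [D]
8: W B5 → L1 miss [D]
9: W B6 → L2 hit [D]
10: R B6 → L2 hit [D]
11: W B9 → L1 miss wb→B5 [D]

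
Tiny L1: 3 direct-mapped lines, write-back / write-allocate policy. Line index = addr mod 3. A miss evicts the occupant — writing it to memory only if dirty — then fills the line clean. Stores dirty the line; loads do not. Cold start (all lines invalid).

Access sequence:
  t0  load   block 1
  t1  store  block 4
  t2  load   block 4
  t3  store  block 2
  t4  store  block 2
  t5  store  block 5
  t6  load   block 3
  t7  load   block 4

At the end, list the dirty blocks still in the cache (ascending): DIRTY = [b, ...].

  0 | R B1 → L1 miss [-]
  1 | W B4 → L1 miss [D]
  2 | R B4 → L1 hit [D]
  3 | W B2 → L2 miss [D]
  4 | W B2 → L2 hit [D]
  5 | W B5 → L2 miss wb→B2 [D]
  6 | R B3 → L0 miss [-]
  7 | R B4 → L1 hit [D]

DIRTY = [4, 5]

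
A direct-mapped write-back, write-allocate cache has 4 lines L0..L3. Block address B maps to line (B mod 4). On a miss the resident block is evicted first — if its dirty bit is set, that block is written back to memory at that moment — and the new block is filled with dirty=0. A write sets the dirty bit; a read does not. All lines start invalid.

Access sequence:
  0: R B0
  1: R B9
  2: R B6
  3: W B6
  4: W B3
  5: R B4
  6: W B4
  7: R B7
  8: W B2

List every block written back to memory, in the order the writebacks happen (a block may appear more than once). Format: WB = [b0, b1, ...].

WB = [3, 6]

0: R B0 -> L0 miss  d=-]
1: R B9 -> L1 miss  d=-]
2: R B6 -> L2 miss  d=-]
3: W B6 -> L2 hit  d=D]
4: W B3 -> L3 miss  d=D]
5: R B4 -> L0 miss  d=-]
6: W B4 -> L0 hit  d=D]
7: R B7 -> L3 miss wb->B3  d=-]
8: W B2 -> L2 miss wb->B6  d=D]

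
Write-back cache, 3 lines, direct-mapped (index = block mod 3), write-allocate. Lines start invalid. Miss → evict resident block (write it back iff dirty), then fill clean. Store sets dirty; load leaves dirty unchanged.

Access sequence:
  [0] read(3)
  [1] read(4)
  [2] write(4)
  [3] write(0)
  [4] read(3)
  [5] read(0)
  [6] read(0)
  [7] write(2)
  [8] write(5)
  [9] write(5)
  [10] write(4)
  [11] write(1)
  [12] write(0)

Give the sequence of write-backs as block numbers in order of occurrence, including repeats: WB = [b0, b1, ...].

WB = [0, 2, 4]

0: R B3 -> L0 miss  d=-]
1: R B4 -> L1 miss  d=-]
2: W B4 -> L1 hit  d=D]
3: W B0 -> L0 miss  d=D]
4: R B3 -> L0 miss wb->B0  d=-]
5: R B0 -> L0 miss  d=-]
6: R B0 -> L0 hit  d=-]
7: W B2 -> L2 miss  d=D]
8: W B5 -> L2 miss wb->B2  d=D]
9: W B5 -> L2 hit  d=D]
10: W B4 -> L1 hit  d=D]
11: W B1 -> L1 miss wb->B4  d=D]
12: W B0 -> L0 hit  d=D]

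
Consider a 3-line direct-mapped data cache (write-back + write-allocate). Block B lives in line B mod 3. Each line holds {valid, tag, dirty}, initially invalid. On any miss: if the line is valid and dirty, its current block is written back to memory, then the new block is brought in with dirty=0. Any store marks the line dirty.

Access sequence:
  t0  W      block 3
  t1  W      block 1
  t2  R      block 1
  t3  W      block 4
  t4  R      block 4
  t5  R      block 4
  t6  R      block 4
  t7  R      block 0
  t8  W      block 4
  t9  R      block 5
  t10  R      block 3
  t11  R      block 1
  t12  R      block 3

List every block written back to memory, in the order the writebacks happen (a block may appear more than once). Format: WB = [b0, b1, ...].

WB = [1, 3, 4]

  0 | W B3 → L0 miss [D]
  1 | W B1 → L1 miss [D]
  2 | R B1 → L1 hit [D]
  3 | W B4 → L1 miss wb→B1 [D]
  4 | R B4 → L1 hit [D]
  5 | R B4 → L1 hit [D]
  6 | R B4 → L1 hit [D]
  7 | R B0 → L0 miss wb→B3 [-]
  8 | W B4 → L1 hit [D]
  9 | R B5 → L2 miss [-]
  10 | R B3 → L0 miss [-]
  11 | R B1 → L1 miss wb→B4 [-]
  12 | R B3 → L0 hit [-]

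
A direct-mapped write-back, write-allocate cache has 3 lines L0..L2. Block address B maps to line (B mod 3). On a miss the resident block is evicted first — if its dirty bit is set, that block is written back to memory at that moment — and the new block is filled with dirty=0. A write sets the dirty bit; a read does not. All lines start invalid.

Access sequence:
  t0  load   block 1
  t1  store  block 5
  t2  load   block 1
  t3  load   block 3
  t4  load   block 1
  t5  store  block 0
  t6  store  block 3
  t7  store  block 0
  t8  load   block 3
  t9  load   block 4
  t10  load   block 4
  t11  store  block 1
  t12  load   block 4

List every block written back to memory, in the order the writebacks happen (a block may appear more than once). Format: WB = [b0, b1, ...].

WB = [0, 3, 0, 1]

0: R B1 -> L1 miss  d=-]
1: W B5 -> L2 miss  d=D]
2: R B1 -> L1 hit  d=-]
3: R B3 -> L0 miss  d=-]
4: R B1 -> L1 hit  d=-]
5: W B0 -> L0 miss  d=D]
6: W B3 -> L0 miss wb->B0  d=D]
7: W B0 -> L0 miss wb->B3  d=D]
8: R B3 -> L0 miss wb->B0  d=-]
9: R B4 -> L1 miss  d=-]
10: R B4 -> L1 hit  d=-]
11: W B1 -> L1 miss  d=D]
12: R B4 -> L1 miss wb->B1  d=-]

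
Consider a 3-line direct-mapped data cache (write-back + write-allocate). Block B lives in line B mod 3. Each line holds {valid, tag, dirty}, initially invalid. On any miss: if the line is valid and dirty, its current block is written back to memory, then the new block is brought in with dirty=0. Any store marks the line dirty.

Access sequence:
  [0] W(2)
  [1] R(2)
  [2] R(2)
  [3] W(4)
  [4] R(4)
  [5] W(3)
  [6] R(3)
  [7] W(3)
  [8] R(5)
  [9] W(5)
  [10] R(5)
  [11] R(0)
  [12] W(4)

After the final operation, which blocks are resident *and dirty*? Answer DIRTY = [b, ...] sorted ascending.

0: W B2 -> L2 miss  d=D]
1: R B2 -> L2 hit  d=D]
2: R B2 -> L2 hit  d=D]
3: W B4 -> L1 miss  d=D]
4: R B4 -> L1 hit  d=D]
5: W B3 -> L0 miss  d=D]
6: R B3 -> L0 hit  d=D]
7: W B3 -> L0 hit  d=D]
8: R B5 -> L2 miss wb->B2  d=-]
9: W B5 -> L2 hit  d=D]
10: R B5 -> L2 hit  d=D]
11: R B0 -> L0 miss wb->B3  d=-]
12: W B4 -> L1 hit  d=D]

DIRTY = [4, 5]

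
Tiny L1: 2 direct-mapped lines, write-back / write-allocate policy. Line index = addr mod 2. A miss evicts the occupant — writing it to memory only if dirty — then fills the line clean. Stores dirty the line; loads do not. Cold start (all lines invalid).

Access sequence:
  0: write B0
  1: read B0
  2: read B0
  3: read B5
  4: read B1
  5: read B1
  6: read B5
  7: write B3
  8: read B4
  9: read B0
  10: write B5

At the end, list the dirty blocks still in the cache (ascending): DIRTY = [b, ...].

  0 | W B0 → L0 miss [D]
  1 | R B0 → L0 hit [D]
  2 | R B0 → L0 hit [D]
  3 | R B5 → L1 miss [-]
  4 | R B1 → L1 miss [-]
  5 | R B1 → L1 hit [-]
  6 | R B5 → L1 miss [-]
  7 | W B3 → L1 miss [D]
  8 | R B4 → L0 miss wb→B0 [-]
  9 | R B0 → L0 miss [-]
  10 | W B5 → L1 miss wb→B3 [D]

DIRTY = [5]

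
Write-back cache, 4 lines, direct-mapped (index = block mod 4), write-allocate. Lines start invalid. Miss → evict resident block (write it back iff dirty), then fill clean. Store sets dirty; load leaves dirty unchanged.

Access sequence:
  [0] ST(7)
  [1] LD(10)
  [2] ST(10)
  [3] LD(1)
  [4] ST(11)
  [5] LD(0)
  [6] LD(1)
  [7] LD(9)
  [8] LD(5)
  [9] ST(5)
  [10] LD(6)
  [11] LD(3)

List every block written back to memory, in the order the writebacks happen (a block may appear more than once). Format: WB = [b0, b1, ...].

  0 | W B7 → L3 miss [D]
  1 | R B10 → L2 miss [-]
  2 | W B10 → L2 hit [D]
  3 | R B1 → L1 miss [-]
  4 | W B11 → L3 miss wb→B7 [D]
  5 | R B0 → L0 miss [-]
  6 | R B1 → L1 hit [-]
  7 | R B9 → L1 miss [-]
  8 | R B5 → L1 miss [-]
  9 | W B5 → L1 hit [D]
  10 | R B6 → L2 miss wb→B10 [-]
  11 | R B3 → L3 miss wb→B11 [-]

WB = [7, 10, 11]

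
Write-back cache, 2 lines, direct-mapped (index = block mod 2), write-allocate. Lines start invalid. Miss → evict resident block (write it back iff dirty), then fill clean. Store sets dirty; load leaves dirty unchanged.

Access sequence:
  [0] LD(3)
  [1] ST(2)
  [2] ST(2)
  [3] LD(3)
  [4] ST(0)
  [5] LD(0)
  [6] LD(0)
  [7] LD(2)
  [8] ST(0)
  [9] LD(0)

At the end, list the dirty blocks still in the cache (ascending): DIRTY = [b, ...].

0: R B3 -> L1 miss  d=-]
1: W B2 -> L0 miss  d=D]
2: W B2 -> L0 hit  d=D]
3: R B3 -> L1 hit  d=-]
4: W B0 -> L0 miss wb->B2  d=D]
5: R B0 -> L0 hit  d=D]
6: R B0 -> L0 hit  d=D]
7: R B2 -> L0 miss wb->B0  d=-]
8: W B0 -> L0 miss  d=D]
9: R B0 -> L0 hit  d=D]

DIRTY = [0]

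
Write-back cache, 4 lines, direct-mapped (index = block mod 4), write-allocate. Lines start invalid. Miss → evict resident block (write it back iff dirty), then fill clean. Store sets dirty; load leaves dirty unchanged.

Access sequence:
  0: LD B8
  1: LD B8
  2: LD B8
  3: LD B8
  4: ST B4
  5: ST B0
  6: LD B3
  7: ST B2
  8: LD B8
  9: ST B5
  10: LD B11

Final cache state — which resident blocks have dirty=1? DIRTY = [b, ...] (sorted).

DIRTY = [2, 5]

  0 | R B8 → L0 miss [-]
  1 | R B8 → L0 hit [-]
  2 | R B8 → L0 hit [-]
  3 | R B8 → L0 hit [-]
  4 | W B4 → L0 miss [D]
  5 | W B0 → L0 miss wb→B4 [D]
  6 | R B3 → L3 miss [-]
  7 | W B2 → L2 miss [D]
  8 | R B8 → L0 miss wb→B0 [-]
  9 | W B5 → L1 miss [D]
  10 | R B11 → L3 miss [-]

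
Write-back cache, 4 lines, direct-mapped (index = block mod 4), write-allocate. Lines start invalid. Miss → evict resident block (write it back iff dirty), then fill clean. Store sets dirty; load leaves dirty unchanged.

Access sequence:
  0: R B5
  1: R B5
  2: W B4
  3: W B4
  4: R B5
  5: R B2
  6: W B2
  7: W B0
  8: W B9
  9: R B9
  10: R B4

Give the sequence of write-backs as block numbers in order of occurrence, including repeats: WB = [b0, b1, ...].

0: R B5 → L1 miss [-]
1: R B5 → L1 hit [-]
2: W B4 → L0 miss [D]
3: W B4 → L0 hit [D]
4: R B5 → L1 hit [-]
5: R B2 → L2 miss [-]
6: W B2 → L2 hit [D]
7: W B0 → L0 miss wb→B4 [D]
8: W B9 → L1 miss [D]
9: R B9 → L1 hit [D]
10: R B4 → L0 miss wb→B0 [-]

WB = [4, 0]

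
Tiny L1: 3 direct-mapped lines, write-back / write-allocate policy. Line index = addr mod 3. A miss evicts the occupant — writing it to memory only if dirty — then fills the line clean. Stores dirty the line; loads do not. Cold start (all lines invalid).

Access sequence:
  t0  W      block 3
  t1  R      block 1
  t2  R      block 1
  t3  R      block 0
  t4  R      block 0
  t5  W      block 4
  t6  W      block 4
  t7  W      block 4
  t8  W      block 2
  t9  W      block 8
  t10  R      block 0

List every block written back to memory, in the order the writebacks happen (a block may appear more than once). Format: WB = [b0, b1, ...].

0: W B3 → L0 miss [D]
1: R B1 → L1 miss [-]
2: R B1 → L1 hit [-]
3: R B0 → L0 miss wb→B3 [-]
4: R B0 → L0 hit [-]
5: W B4 → L1 miss [D]
6: W B4 → L1 hit [D]
7: W B4 → L1 hit [D]
8: W B2 → L2 miss [D]
9: W B8 → L2 miss wb→B2 [D]
10: R B0 → L0 hit [-]

WB = [3, 2]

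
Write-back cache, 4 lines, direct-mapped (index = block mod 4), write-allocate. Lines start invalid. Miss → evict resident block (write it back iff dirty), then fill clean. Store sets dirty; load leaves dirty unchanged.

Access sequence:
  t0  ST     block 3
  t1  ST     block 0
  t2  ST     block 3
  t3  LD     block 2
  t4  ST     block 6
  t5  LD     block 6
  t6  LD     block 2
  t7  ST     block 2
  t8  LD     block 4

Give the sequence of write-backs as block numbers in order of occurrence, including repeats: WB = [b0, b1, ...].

0: W B3 -> L3 miss  d=D]
1: W B0 -> L0 miss  d=D]
2: W B3 -> L3 hit  d=D]
3: R B2 -> L2 miss  d=-]
4: W B6 -> L2 miss  d=D]
5: R B6 -> L2 hit  d=D]
6: R B2 -> L2 miss wb->B6  d=-]
7: W B2 -> L2 hit  d=D]
8: R B4 -> L0 miss wb->B0  d=-]

WB = [6, 0]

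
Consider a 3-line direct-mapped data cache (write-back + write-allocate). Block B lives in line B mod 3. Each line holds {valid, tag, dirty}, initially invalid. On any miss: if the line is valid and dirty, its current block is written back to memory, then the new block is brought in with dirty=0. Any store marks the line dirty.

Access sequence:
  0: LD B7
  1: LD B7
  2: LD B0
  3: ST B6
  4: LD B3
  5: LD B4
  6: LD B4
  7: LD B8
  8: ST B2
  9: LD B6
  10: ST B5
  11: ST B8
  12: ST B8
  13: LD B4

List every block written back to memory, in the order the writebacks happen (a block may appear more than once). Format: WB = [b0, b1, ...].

0: R B7 → L1 miss [-]
1: R B7 → L1 hit [-]
2: R B0 → L0 miss [-]
3: W B6 → L0 miss [D]
4: R B3 → L0 miss wb→B6 [-]
5: R B4 → L1 miss [-]
6: R B4 → L1 hit [-]
7: R B8 → L2 miss [-]
8: W B2 → L2 miss [D]
9: R B6 → L0 miss [-]
10: W B5 → L2 miss wb→B2 [D]
11: W B8 → L2 miss wb→B5 [D]
12: W B8 → L2 hit [D]
13: R B4 → L1 hit [-]

WB = [6, 2, 5]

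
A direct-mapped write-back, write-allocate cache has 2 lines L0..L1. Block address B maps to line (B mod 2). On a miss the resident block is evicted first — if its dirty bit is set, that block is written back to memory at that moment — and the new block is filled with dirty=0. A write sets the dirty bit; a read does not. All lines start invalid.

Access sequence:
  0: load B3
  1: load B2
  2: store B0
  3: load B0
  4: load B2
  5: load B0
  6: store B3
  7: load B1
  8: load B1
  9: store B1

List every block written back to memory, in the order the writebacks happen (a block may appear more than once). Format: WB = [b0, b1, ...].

0: R B3 -> L1 miss  d=-]
1: R B2 -> L0 miss  d=-]
2: W B0 -> L0 miss  d=D]
3: R B0 -> L0 hit  d=D]
4: R B2 -> L0 miss wb->B0  d=-]
5: R B0 -> L0 miss  d=-]
6: W B3 -> L1 hit  d=D]
7: R B1 -> L1 miss wb->B3  d=-]
8: R B1 -> L1 hit  d=-]
9: W B1 -> L1 hit  d=D]

WB = [0, 3]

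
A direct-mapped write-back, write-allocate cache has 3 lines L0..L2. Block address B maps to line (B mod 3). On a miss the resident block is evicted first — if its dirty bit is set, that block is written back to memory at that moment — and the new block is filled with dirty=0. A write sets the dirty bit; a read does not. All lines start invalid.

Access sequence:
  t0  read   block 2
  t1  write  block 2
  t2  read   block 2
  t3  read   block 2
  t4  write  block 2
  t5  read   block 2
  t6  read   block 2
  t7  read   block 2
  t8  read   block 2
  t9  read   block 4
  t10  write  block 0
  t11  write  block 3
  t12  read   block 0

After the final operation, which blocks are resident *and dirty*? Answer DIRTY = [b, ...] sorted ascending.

DIRTY = [2]

0: R B2 → L2 miss [-]
1: W B2 → L2 hit [D]
2: R B2 → L2 hit [D]
3: R B2 → L2 hit [D]
4: W B2 → L2 hit [D]
5: R B2 → L2 hit [D]
6: R B2 → L2 hit [D]
7: R B2 → L2 hit [D]
8: R B2 → L2 hit [D]
9: R B4 → L1 miss [-]
10: W B0 → L0 miss [D]
11: W B3 → L0 miss wb→B0 [D]
12: R B0 → L0 miss wb→B3 [-]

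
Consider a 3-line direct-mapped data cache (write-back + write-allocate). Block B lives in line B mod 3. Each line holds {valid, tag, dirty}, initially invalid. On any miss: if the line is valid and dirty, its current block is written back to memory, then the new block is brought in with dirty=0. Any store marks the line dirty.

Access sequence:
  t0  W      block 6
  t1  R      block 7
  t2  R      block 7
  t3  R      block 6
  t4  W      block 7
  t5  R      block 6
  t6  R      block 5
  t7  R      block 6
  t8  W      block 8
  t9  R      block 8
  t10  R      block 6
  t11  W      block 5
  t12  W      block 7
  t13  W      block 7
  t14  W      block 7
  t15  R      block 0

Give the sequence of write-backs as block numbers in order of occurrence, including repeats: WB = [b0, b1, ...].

  0 | W B6 → L0 miss [D]
  1 | R B7 → L1 miss [-]
  2 | R B7 → L1 hit [-]
  3 | R B6 → L0 hit [D]
  4 | W B7 → L1 hit [D]
  5 | R B6 → L0 hit [D]
  6 | R B5 → L2 miss [-]
  7 | R B6 → L0 hit [D]
  8 | W B8 → L2 miss [D]
  9 | R B8 → L2 hit [D]
  10 | R B6 → L0 hit [D]
  11 | W B5 → L2 miss wb→B8 [D]
  12 | W B7 → L1 hit [D]
  13 | W B7 → L1 hit [D]
  14 | W B7 → L1 hit [D]
  15 | R B0 → L0 miss wb→B6 [-]

WB = [8, 6]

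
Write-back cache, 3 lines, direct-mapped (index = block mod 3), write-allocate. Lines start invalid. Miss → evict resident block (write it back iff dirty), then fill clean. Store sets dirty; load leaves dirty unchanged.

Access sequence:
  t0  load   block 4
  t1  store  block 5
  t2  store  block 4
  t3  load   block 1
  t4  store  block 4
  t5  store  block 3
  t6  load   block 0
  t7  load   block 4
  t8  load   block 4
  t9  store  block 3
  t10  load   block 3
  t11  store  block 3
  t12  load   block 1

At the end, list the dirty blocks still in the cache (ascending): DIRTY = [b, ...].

DIRTY = [3, 5]

0: R B4 → L1 miss [-]
1: W B5 → L2 miss [D]
2: W B4 → L1 hit [D]
3: R B1 → L1 miss wb→B4 [-]
4: W B4 → L1 miss [D]
5: W B3 → L0 miss [D]
6: R B0 → L0 miss wb→B3 [-]
7: R B4 → L1 hit [D]
8: R B4 → L1 hit [D]
9: W B3 → L0 miss [D]
10: R B3 → L0 hit [D]
11: W B3 → L0 hit [D]
12: R B1 → L1 miss wb→B4 [-]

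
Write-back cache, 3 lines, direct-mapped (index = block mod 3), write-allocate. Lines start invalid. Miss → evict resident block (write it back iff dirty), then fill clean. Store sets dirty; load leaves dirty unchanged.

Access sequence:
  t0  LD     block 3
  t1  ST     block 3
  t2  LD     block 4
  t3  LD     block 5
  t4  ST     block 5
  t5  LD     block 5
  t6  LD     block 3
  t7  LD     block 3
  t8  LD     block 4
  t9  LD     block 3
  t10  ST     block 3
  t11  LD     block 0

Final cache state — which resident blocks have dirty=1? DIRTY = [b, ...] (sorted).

0: R B3 -> L0 miss  d=-]
1: W B3 -> L0 hit  d=D]
2: R B4 -> L1 miss  d=-]
3: R B5 -> L2 miss  d=-]
4: W B5 -> L2 hit  d=D]
5: R B5 -> L2 hit  d=D]
6: R B3 -> L0 hit  d=D]
7: R B3 -> L0 hit  d=D]
8: R B4 -> L1 hit  d=-]
9: R B3 -> L0 hit  d=D]
10: W B3 -> L0 hit  d=D]
11: R B0 -> L0 miss wb->B3  d=-]

DIRTY = [5]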